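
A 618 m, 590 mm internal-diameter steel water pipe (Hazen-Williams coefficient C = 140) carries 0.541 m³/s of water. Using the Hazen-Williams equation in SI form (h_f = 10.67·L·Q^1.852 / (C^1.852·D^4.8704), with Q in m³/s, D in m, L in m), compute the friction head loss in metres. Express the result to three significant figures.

h_f ≈ 2.93 m

h_f = 10.67·618·0.541^1.852 / (140^1.852·0.590^4.8704) = 2.927 m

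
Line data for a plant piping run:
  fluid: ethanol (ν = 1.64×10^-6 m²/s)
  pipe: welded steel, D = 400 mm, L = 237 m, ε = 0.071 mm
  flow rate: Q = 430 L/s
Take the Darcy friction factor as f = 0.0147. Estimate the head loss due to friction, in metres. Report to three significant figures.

h_f ≈ 5.20 m

V = 4Q/(πD²) = 4·0.430/(π·0.400²) = 3.422 m/s
h_f = f(L/D)V²/(2g) = 0.01470·(237/0.400)·3.422²/(2·9.81) = 5.198 m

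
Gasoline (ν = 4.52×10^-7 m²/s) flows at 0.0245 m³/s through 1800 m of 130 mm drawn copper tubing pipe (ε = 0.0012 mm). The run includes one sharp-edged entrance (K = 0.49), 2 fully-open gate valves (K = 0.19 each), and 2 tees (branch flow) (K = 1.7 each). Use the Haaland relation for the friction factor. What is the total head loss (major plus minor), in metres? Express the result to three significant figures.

H_L ≈ 32.1 m

V = 4Q/(πD²) = 1.846 m/s; V²/2g = 0.1737 m
Re = 5.31×10^5, ε/D = 9.23×10^-6 → f = 0.01303 (Haaland)
Major: h_f = f(L/D)·V²/2g = 0.01303·13846·0.1737 = 31.34 m
Minor: ΣK = 4.27; h_m = ΣK·V²/2g = 0.7415 m
Total H_L = 31.34 + 0.7415 = 32.08 m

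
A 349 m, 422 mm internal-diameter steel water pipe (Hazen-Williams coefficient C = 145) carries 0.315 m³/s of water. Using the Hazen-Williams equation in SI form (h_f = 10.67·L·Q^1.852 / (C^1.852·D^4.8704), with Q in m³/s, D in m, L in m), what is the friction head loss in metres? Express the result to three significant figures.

h_f ≈ 2.91 m

h_f = 10.67·349·0.315^1.852 / (145^1.852·0.422^4.8704) = 2.910 m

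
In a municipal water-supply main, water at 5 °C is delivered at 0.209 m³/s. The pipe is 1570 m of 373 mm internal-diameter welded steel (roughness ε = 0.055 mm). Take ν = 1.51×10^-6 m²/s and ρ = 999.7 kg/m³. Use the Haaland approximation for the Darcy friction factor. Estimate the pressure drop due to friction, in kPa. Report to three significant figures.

Δp ≈ 114 kPa

V = 4Q/(πD²) = 4·0.209/(π·0.373²) = 1.913 m/s
Re = VD/ν = 1.913·0.373/1.51×10^-6 = 4.72×10^5 → turbulent
ε/D = 0.055/373 = 1.47×10^-4
Haaland: f = 0.01486
h_f = f(L/D)V²/(2g) = 0.01486·(1570/0.373)·1.913²/(2·9.81) = 11.66 m
Δp = ρg·h_f = 999.7·9.81·11.66 = 114.4 kPa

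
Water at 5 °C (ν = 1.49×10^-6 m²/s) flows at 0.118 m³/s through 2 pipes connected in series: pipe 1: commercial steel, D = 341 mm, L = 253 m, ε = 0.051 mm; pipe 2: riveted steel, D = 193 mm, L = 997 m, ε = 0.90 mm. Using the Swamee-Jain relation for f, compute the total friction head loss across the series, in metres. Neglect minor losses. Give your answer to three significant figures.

Pipe 1: V = 1.292 m/s, Re = 2.96×10^5, ε/D = 1.50×10^-4, f = 0.01592, h_1 = f(L/D)V²/2g = 1.005 m
Pipe 2: V = 4.033 m/s, Re = 5.22×10^5, ε/D = 0.00466, f = 0.03002, h_2 = f(L/D)V²/2g = 128.6 m
Series → Q common, losses add: H = Σh = 129.6 m

H ≈ 130 m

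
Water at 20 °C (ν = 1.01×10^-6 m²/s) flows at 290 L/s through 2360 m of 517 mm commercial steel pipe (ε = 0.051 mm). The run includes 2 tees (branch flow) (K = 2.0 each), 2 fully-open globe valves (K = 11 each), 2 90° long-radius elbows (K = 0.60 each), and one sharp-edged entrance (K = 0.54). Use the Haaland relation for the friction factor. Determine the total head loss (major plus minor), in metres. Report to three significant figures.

H_L ≈ 8.79 m

V = 4Q/(πD²) = 1.381 m/s; V²/2g = 0.09726 m
Re = 7.07×10^5, ε/D = 9.86×10^-5 → f = 0.01373 (Haaland)
Major: h_f = f(L/D)·V²/2g = 0.01373·4565·0.09726 = 6.095 m
Minor: ΣK = 27.7; h_m = ΣK·V²/2g = 2.698 m
Total H_L = 6.095 + 2.698 = 8.793 m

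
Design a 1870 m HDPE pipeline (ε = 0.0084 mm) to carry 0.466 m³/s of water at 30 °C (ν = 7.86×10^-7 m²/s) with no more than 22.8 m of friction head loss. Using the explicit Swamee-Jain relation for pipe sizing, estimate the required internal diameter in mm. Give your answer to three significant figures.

D ≈ 442 mm

Swamee-Jain (Type III): D = 0.66·[ε^1.25·(LQ²/(gh_f))^4.75 + ν·Q^9.4·(L/(gh_f))^5.2]^0.04
LQ²/(gh_f) = 1.816; L/(gh_f) = 8.361
Term 1 = ε^1.25·(…)^4.75 = 7.69×10^-6; Term 2 = ν·Q^9.4·(…)^5.2 = 3.75×10^-5
D = 0.66·(7.69×10^-6 + 3.75×10^-5)^0.04 = 0.4423 m = 442 mm
Check: V = 3.03 m/s, Re = 1.71×10^6, f = 0.01124, h_f = 22.3 m ≈ 22.8 m ✓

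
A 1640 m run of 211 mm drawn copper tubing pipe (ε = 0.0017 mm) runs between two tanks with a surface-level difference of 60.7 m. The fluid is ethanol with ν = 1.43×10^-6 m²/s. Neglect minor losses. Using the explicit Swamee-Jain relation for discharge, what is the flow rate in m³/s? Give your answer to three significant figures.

Swamee-Jain (Type II): Q = -0.965·√(gD⁵h_f/L)·ln[ε/(3.7D) + √(3.17ν²L/(gD³h_f))]
√(gD⁵h_f/L) = √(9.81·0.211⁵·60.7/1640) = 0.01232
ε/(3.7D) = 2.18×10^-6; √(3.17ν²L/(gD³h_f)) = 4.36×10^-5
Q = -0.965·0.01232·ln(4.577×10^-5) = 0.1188 m³/s
Check: V = 3.40 m/s, Re = 5.01×10^5, f = 0.01321, h_f = 60.4 m ≈ 60.7 m ✓

Q ≈ 0.119 m³/s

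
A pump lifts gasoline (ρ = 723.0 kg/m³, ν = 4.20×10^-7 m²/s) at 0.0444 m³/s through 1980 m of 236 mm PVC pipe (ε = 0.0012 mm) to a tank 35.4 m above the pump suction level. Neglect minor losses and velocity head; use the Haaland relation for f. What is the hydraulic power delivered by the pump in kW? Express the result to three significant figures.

V = 4Q/(πD²) = 1.015 m/s; Re = 5.70×10^5; ε/D = 5.08×10^-6; f = 0.01282
h_f = f(L/D)V²/2g = 5.649 m
Total head H = z + h_f = 35.4 + 5.649 = 41.05 m
P_hyd = ρgQH = 723.0·9.81·0.0444·41.05 = 12.93 kW

P_hyd ≈ 12.9 kW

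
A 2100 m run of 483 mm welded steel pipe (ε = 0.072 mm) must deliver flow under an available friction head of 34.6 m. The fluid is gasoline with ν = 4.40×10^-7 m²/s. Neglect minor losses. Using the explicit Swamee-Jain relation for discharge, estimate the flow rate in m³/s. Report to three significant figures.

Q ≈ 0.628 m³/s

Swamee-Jain (Type II): Q = -0.965·√(gD⁵h_f/L)·ln[ε/(3.7D) + √(3.17ν²L/(gD³h_f))]
√(gD⁵h_f/L) = √(9.81·0.483⁵·34.6/2100) = 0.06518
ε/(3.7D) = 4.03×10^-5; √(3.17ν²L/(gD³h_f)) = 5.80×10^-6
Q = -0.965·0.06518·ln(4.609×10^-5) = 0.6281 m³/s
Check: V = 3.43 m/s, Re = 3.76×10^6, f = 0.01336, h_f = 34.8 m ≈ 34.6 m ✓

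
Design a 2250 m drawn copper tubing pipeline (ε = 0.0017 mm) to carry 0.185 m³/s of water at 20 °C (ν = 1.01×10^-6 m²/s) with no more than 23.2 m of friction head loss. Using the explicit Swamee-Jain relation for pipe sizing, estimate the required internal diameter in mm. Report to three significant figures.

Swamee-Jain (Type III): D = 0.66·[ε^1.25·(LQ²/(gh_f))^4.75 + ν·Q^9.4·(L/(gh_f))^5.2]^0.04
LQ²/(gh_f) = 0.3384; L/(gh_f) = 9.886
Term 1 = ε^1.25·(…)^4.75 = 3.57×10^-10; Term 2 = ν·Q^9.4·(…)^5.2 = 1.95×10^-8
D = 0.66·(3.57×10^-10 + 1.95×10^-8)^0.04 = 0.3247 m = 325 mm
Check: V = 2.23 m/s, Re = 7.18×10^5, f = 0.01239, h_f = 21.8 m ≈ 23.2 m ✓

D ≈ 325 mm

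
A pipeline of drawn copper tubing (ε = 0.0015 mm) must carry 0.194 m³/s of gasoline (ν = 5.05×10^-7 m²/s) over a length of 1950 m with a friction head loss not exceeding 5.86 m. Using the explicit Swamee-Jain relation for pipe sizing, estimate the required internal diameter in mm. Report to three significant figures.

D ≈ 415 mm

Swamee-Jain (Type III): D = 0.66·[ε^1.25·(LQ²/(gh_f))^4.75 + ν·Q^9.4·(L/(gh_f))^5.2]^0.04
LQ²/(gh_f) = 1.277; L/(gh_f) = 33.92
Term 1 = ε^1.25·(…)^4.75 = 1.67×10^-7; Term 2 = ν·Q^9.4·(…)^5.2 = 9.27×10^-6
D = 0.66·(1.67×10^-7 + 9.27×10^-6)^0.04 = 0.4155 m = 415 mm
Check: V = 1.43 m/s, Re = 1.18×10^6, f = 0.01140, h_f = 5.58 m ≈ 5.86 m ✓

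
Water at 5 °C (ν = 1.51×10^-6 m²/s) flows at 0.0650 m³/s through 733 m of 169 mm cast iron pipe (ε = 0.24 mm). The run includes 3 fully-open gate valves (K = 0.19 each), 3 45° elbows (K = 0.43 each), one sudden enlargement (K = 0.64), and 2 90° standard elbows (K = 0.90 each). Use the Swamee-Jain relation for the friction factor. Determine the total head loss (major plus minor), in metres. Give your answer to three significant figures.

V = 4Q/(πD²) = 2.898 m/s; V²/2g = 0.4280 m
Re = 3.24×10^5, ε/D = 0.00142 → f = 0.02228 (Swamee-Jain)
Major: h_f = f(L/D)·V²/2g = 0.02228·4337·0.4280 = 41.35 m
Minor: ΣK = 4.30; h_m = ΣK·V²/2g = 1.840 m
Total H_L = 41.35 + 1.840 = 43.19 m

H_L ≈ 43.2 m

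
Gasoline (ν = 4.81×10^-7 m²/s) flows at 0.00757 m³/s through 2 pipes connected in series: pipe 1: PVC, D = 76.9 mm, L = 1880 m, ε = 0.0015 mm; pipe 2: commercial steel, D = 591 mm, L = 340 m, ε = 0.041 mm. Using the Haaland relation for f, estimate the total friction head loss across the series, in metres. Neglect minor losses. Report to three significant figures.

H ≈ 49.2 m

Pipe 1: V = 1.630 m/s, Re = 2.61×10^5, ε/D = 1.95×10^-5, f = 0.01488, h_1 = f(L/D)V²/2g = 49.24 m
Pipe 2: V = 0.02760 m/s, Re = 3.39×10^4, ε/D = 6.94×10^-5, f = 0.02280, h_2 = f(L/D)V²/2g = 5.090×10^-4 m
Series → Q common, losses add: H = Σh = 49.24 m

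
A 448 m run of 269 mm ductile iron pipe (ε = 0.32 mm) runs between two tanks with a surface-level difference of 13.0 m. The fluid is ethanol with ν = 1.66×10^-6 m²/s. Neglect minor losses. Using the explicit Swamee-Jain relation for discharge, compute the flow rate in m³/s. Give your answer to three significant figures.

Q ≈ 0.153 m³/s

Swamee-Jain (Type II): Q = -0.965·√(gD⁵h_f/L)·ln[ε/(3.7D) + √(3.17ν²L/(gD³h_f))]
√(gD⁵h_f/L) = √(9.81·0.269⁵·13.0/448) = 0.02002
ε/(3.7D) = 3.22×10^-4; √(3.17ν²L/(gD³h_f)) = 3.97×10^-5
Q = -0.965·0.02002·ln(3.612×10^-4) = 0.1532 m³/s
Check: V = 2.69 m/s, Re = 4.37×10^5, f = 0.02122, h_f = 13.1 m ≈ 13.0 m ✓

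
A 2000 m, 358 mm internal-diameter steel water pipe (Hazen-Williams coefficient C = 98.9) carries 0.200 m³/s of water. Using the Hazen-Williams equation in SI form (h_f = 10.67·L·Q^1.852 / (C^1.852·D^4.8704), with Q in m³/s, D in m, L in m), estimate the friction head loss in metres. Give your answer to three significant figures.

h_f ≈ 32.5 m

h_f = 10.67·2000·0.200^1.852 / (98.9^1.852·0.358^4.8704) = 32.54 m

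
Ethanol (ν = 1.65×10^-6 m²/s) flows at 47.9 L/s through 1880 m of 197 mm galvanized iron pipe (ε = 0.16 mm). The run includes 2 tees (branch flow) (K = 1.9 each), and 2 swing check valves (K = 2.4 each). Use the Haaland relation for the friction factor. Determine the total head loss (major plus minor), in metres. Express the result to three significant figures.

V = 4Q/(πD²) = 1.571 m/s; V²/2g = 0.1259 m
Re = 1.88×10^5, ε/D = 8.12×10^-4 → f = 0.02021 (Haaland)
Major: h_f = f(L/D)·V²/2g = 0.02021·9543·0.1259 = 24.28 m
Minor: ΣK = 8.60; h_m = ΣK·V²/2g = 1.082 m
Total H_L = 24.28 + 1.082 = 25.36 m

H_L ≈ 25.4 m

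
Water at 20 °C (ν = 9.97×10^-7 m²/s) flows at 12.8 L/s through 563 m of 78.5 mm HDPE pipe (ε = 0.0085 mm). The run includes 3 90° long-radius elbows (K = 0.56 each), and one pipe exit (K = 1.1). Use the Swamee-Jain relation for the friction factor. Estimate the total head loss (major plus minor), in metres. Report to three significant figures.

V = 4Q/(πD²) = 2.645 m/s; V²/2g = 0.3565 m
Re = 2.08×10^5, ε/D = 1.08×10^-4 → f = 0.01635 (Swamee-Jain)
Major: h_f = f(L/D)·V²/2g = 0.01635·7172·0.3565 = 41.81 m
Minor: ΣK = 2.78; h_m = ΣK·V²/2g = 0.9911 m
Total H_L = 41.81 + 0.9911 = 42.80 m

H_L ≈ 42.8 m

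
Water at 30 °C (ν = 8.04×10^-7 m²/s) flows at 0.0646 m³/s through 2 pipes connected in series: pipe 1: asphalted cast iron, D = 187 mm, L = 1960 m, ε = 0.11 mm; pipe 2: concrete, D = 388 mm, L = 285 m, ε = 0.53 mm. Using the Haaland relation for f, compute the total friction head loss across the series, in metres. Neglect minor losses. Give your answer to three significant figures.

Pipe 1: V = 2.352 m/s, Re = 5.47×10^5, ε/D = 5.88×10^-4, f = 0.01805, h_1 = f(L/D)V²/2g = 53.36 m
Pipe 2: V = 0.5464 m/s, Re = 2.64×10^5, ε/D = 0.00137, f = 0.02204, h_2 = f(L/D)V²/2g = 0.2463 m
Series → Q common, losses add: H = Σh = 53.61 m

H ≈ 53.6 m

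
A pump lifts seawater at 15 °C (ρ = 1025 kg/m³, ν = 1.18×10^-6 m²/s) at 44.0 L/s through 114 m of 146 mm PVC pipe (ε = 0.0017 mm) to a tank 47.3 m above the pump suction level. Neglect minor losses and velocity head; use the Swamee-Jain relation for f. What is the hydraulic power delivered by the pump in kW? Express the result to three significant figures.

V = 4Q/(πD²) = 2.628 m/s; Re = 3.25×10^5; ε/D = 1.16×10^-5; f = 0.01430
h_f = f(L/D)V²/2g = 3.932 m
Total head H = z + h_f = 47.3 + 3.932 = 51.23 m
P_hyd = ρgQH = 1025·9.81·0.0440·51.23 = 22.67 kW

P_hyd ≈ 22.7 kW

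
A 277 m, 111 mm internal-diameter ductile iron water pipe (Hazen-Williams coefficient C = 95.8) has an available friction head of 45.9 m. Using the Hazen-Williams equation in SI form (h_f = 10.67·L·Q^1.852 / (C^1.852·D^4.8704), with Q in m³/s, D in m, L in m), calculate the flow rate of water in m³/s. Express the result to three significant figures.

Q ≈ 0.0312 m³/s

Rearranging: Q = [h_f·C^1.852·D^4.8704 / (10.67·L)]^(1/1.852)
Q = [45.9·95.8^1.852·0.111^4.8704 / (10.67·277)]^0.540 = 0.03119 m³/s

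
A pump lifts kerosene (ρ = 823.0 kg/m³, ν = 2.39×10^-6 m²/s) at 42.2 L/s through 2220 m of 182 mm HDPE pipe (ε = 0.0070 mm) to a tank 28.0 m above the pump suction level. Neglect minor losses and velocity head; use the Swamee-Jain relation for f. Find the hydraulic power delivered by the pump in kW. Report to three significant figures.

V = 4Q/(πD²) = 1.622 m/s; Re = 1.24×10^5; ε/D = 3.85×10^-5; f = 0.01736
h_f = f(L/D)V²/2g = 28.40 m
Total head H = z + h_f = 28.0 + 28.40 = 56.40 m
P_hyd = ρgQH = 823.0·9.81·0.0422·56.40 = 19.22 kW

P_hyd ≈ 19.2 kW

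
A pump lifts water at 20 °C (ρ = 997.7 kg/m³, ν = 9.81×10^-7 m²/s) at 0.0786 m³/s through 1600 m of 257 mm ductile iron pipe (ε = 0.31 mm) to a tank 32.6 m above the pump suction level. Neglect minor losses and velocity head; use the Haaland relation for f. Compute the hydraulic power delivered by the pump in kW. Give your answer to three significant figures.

V = 4Q/(πD²) = 1.515 m/s; Re = 3.97×10^5; ε/D = 0.00121; f = 0.02118
h_f = f(L/D)V²/2g = 15.43 m
Total head H = z + h_f = 32.6 + 15.43 = 48.03 m
P_hyd = ρgQH = 997.7·9.81·0.0786·48.03 = 36.95 kW

P_hyd ≈ 36.9 kW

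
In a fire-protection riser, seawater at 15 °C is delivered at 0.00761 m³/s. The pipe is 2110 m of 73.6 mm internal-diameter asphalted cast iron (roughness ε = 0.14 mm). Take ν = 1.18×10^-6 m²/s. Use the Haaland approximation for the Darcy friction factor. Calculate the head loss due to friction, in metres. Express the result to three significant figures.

V = 4Q/(πD²) = 4·0.00761/(π·0.0736²) = 1.789 m/s
Re = VD/ν = 1.789·0.0736/1.18×10^-6 = 1.12×10^5 → turbulent
ε/D = 0.14/73.6 = 0.00190
Haaland: f = 0.02456
h_f = f(L/D)V²/(2g) = 0.02456·(2110/0.0736)·1.789²/(2·9.81) = 114.8 m

h_f ≈ 115 m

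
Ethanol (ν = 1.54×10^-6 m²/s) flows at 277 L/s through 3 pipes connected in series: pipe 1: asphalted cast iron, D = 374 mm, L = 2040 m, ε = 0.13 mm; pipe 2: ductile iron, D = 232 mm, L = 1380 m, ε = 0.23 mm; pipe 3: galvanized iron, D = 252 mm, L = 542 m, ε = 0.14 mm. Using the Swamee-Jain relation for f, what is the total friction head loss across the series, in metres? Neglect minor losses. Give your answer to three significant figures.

H ≈ 349 m

Pipe 1: V = 2.521 m/s, Re = 6.12×10^5, ε/D = 3.48×10^-4, f = 0.01654, h_1 = f(L/D)V²/2g = 29.23 m
Pipe 2: V = 6.553 m/s, Re = 9.87×10^5, ε/D = 9.91×10^-4, f = 0.01999, h_2 = f(L/D)V²/2g = 260.3 m
Pipe 3: V = 5.554 m/s, Re = 9.09×10^5, ε/D = 5.56×10^-4, f = 0.01771, h_3 = f(L/D)V²/2g = 59.89 m
Series → Q common, losses add: H = Σh = 349.4 m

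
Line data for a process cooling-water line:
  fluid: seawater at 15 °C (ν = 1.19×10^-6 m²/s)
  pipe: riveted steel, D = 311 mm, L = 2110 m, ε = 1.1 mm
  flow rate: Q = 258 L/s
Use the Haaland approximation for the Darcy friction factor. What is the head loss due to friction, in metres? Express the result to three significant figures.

h_f ≈ 110 m

V = 4Q/(πD²) = 4·0.258/(π·0.311²) = 3.396 m/s
Re = VD/ν = 3.396·0.311/1.19×10^-6 = 8.88×10^5 → turbulent
ε/D = 1.1/311 = 0.00354
Haaland: f = 0.02760
h_f = f(L/D)V²/(2g) = 0.02760·(2110/0.311)·3.396²/(2·9.81) = 110.1 m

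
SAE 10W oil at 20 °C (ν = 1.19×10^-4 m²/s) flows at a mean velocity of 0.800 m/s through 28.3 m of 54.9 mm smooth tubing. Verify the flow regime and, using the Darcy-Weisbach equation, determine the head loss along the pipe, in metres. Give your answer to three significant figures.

Re = VD/ν = 0.800·0.05490/1.19×10^-4 = 369 → laminar (Re < 2300)
f = 64/Re = 0.1734
h_f = f(L/D)V²/(2g) = 0.1734·(28.3/0.05490)·0.800²/(2·9.81) = 2.916 m

h_f ≈ 2.92 m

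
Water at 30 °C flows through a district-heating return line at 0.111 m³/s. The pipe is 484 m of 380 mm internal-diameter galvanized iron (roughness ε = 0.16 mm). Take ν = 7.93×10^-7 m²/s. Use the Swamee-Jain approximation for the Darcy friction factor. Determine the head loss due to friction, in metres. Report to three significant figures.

V = 4Q/(πD²) = 4·0.111/(π·0.380²) = 0.9787 m/s
Re = VD/ν = 0.9787·0.380/7.93×10^-7 = 4.69×10^5 → turbulent
ε/D = 0.16/380 = 4.21×10^-4
Swamee-Jain: f = 0.01732
h_f = f(L/D)V²/(2g) = 0.01732·(484/0.380)·0.9787²/(2·9.81) = 1.077 m

h_f ≈ 1.08 m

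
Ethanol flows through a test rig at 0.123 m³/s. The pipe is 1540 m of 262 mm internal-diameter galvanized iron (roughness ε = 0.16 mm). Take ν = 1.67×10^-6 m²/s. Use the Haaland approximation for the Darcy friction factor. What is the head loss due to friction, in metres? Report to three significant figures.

h_f ≈ 28.9 m

V = 4Q/(πD²) = 4·0.123/(π·0.262²) = 2.281 m/s
Re = VD/ν = 2.281·0.262/1.67×10^-6 = 3.58×10^5 → turbulent
ε/D = 0.16/262 = 6.11×10^-4
Haaland: f = 0.01851
h_f = f(L/D)V²/(2g) = 0.01851·(1540/0.262)·2.281²/(2·9.81) = 28.87 m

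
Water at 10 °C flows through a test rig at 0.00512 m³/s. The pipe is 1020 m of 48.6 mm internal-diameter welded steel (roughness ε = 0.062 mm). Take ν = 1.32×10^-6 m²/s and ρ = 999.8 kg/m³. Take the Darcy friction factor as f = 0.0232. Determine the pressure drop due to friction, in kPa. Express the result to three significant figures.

Δp ≈ 1850 kPa

V = 4Q/(πD²) = 4·0.00512/(π·0.0486²) = 2.760 m/s
h_f = f(L/D)V²/(2g) = 0.02320·(1020/0.0486)·2.760²/(2·9.81) = 189.0 m
Δp = ρg·h_f = 999.8·9.81·189.0 = 1854 kPa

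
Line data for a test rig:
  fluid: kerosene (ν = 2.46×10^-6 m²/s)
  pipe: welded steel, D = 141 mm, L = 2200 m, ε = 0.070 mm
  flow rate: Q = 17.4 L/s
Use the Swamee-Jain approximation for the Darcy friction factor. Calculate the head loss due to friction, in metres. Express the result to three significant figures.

h_f ≈ 21.5 m

V = 4Q/(πD²) = 4·0.0174/(π·0.141²) = 1.114 m/s
Re = VD/ν = 1.114·0.141/2.46×10^-6 = 6.39×10^4 → turbulent
ε/D = 0.070/141 = 4.96×10^-4
Swamee-Jain: f = 0.02173
h_f = f(L/D)V²/(2g) = 0.02173·(2200/0.141)·1.114²/(2·9.81) = 21.46 m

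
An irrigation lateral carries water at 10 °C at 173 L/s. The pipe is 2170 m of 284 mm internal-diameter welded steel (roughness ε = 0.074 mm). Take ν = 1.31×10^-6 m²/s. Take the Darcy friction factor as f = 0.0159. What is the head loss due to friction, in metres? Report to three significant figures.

h_f ≈ 46.2 m

V = 4Q/(πD²) = 4·0.173/(π·0.284²) = 2.731 m/s
h_f = f(L/D)V²/(2g) = 0.01590·(2170/0.284)·2.731²/(2·9.81) = 46.18 m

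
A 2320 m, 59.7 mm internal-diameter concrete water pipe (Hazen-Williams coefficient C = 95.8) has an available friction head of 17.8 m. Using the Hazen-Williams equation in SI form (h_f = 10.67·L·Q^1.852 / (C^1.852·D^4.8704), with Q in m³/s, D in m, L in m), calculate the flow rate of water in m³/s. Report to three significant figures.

Rearranging: Q = [h_f·C^1.852·D^4.8704 / (10.67·L)]^(1/1.852)
Q = [17.8·95.8^1.852·0.0597^4.8704 / (10.67·2320)]^0.540 = 0.001162 m³/s

Q ≈ 0.00116 m³/s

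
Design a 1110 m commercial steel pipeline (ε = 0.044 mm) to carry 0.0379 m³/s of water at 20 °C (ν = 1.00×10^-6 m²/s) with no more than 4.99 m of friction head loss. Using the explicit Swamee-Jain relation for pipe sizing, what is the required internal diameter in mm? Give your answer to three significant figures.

D ≈ 217 mm

Swamee-Jain (Type III): D = 0.66·[ε^1.25·(LQ²/(gh_f))^4.75 + ν·Q^9.4·(L/(gh_f))^5.2]^0.04
LQ²/(gh_f) = 0.03257; L/(gh_f) = 22.68
Term 1 = ε^1.25·(…)^4.75 = 3.09×10^-13; Term 2 = ν·Q^9.4·(…)^5.2 = 4.88×10^-13
D = 0.66·(3.09×10^-13 + 4.88×10^-13)^0.04 = 0.2166 m = 217 mm
Check: V = 1.03 m/s, Re = 2.23×10^5, f = 0.01692, h_f = 4.68 m ≈ 4.99 m ✓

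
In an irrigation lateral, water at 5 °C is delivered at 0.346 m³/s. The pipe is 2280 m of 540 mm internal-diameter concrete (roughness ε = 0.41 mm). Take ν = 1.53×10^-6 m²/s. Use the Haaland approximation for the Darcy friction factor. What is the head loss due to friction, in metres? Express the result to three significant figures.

h_f ≈ 9.34 m

V = 4Q/(πD²) = 4·0.346/(π·0.540²) = 1.511 m/s
Re = VD/ν = 1.511·0.540/1.53×10^-6 = 5.33×10^5 → turbulent
ε/D = 0.41/540 = 7.59×10^-4
Haaland: f = 0.01902
h_f = f(L/D)V²/(2g) = 0.01902·(2280/0.540)·1.511²/(2·9.81) = 9.340 m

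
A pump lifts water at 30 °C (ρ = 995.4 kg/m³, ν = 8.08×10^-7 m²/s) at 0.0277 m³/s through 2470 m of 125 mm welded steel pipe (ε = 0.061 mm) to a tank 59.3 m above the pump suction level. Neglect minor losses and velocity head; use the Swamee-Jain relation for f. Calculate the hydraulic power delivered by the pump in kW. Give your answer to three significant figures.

V = 4Q/(πD²) = 2.257 m/s; Re = 3.49×10^5; ε/D = 4.88×10^-4; f = 0.01807
h_f = f(L/D)V²/2g = 92.73 m
Total head H = z + h_f = 59.3 + 92.73 = 152.0 m
P_hyd = ρgQH = 995.4·9.81·0.0277·152.0 = 41.12 kW

P_hyd ≈ 41.1 kW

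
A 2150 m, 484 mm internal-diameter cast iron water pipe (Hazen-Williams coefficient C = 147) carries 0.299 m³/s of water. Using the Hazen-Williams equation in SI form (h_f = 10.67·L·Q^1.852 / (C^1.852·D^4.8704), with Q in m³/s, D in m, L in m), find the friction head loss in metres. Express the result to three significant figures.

h_f = 10.67·2150·0.299^1.852 / (147^1.852·0.484^4.8704) = 8.140 m

h_f ≈ 8.14 m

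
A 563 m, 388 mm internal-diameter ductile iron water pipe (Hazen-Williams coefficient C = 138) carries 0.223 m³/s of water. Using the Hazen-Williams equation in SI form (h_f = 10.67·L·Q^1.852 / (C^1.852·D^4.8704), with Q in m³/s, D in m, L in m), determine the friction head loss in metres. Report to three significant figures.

h_f = 10.67·563·0.223^1.852 / (138^1.852·0.388^4.8704) = 4.085 m

h_f ≈ 4.09 m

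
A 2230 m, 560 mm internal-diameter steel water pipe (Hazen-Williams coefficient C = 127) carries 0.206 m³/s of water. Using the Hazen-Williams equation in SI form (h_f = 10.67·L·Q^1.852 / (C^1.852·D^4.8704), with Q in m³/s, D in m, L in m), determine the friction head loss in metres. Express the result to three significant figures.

h_f ≈ 2.73 m

h_f = 10.67·2230·0.206^1.852 / (127^1.852·0.560^4.8704) = 2.729 m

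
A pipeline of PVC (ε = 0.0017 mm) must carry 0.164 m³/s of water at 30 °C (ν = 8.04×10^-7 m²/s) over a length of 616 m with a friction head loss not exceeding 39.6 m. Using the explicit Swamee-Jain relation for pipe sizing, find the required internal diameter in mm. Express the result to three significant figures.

Swamee-Jain (Type III): D = 0.66·[ε^1.25·(LQ²/(gh_f))^4.75 + ν·Q^9.4·(L/(gh_f))^5.2]^0.04
LQ²/(gh_f) = 0.04265; L/(gh_f) = 1.586
Term 1 = ε^1.25·(…)^4.75 = 1.91×10^-14; Term 2 = ν·Q^9.4·(…)^5.2 = 3.68×10^-13
D = 0.66·(1.91×10^-14 + 3.68×10^-13)^0.04 = 0.2104 m = 210 mm
Check: V = 4.72 m/s, Re = 1.23×10^6, f = 0.01143, h_f = 38.0 m ≈ 39.6 m ✓

D ≈ 210 mm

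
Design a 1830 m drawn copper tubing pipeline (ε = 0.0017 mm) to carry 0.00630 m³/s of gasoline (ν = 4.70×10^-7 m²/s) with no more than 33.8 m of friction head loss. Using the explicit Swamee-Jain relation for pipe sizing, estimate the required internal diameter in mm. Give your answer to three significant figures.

D ≈ 78.3 mm

Swamee-Jain (Type III): D = 0.66·[ε^1.25·(LQ²/(gh_f))^4.75 + ν·Q^9.4·(L/(gh_f))^5.2]^0.04
LQ²/(gh_f) = 2.191×10^-4; L/(gh_f) = 5.519
Term 1 = ε^1.25·(…)^4.75 = 2.54×10^-25; Term 2 = ν·Q^9.4·(…)^5.2 = 6.98×10^-24
D = 0.66·(2.54×10^-25 + 6.98×10^-24)^0.04 = 0.07833 m = 78.3 mm
Check: V = 1.31 m/s, Re = 2.18×10^5, f = 0.01548, h_f = 31.5 m ≈ 33.8 m ✓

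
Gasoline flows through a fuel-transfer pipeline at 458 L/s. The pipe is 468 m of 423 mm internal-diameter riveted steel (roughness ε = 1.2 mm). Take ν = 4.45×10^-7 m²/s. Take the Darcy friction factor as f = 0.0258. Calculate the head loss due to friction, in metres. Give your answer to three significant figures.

h_f ≈ 15.5 m

V = 4Q/(πD²) = 4·0.458/(π·0.423²) = 3.259 m/s
h_f = f(L/D)V²/(2g) = 0.02580·(468/0.423)·3.259²/(2·9.81) = 15.45 m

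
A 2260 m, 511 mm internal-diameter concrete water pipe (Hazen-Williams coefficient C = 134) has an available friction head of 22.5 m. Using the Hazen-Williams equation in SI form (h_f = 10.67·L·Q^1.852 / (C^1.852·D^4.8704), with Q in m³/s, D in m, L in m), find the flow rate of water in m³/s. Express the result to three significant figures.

Rearranging: Q = [h_f·C^1.852·D^4.8704 / (10.67·L)]^(1/1.852)
Q = [22.5·134^1.852·0.511^4.8704 / (10.67·2260)]^0.540 = 0.5299 m³/s

Q ≈ 0.530 m³/s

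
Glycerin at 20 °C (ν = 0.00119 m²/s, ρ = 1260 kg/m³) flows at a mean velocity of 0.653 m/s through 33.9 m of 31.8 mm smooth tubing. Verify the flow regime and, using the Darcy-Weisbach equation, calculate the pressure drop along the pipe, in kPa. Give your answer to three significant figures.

Δp ≈ 1050 kPa

Re = VD/ν = 0.653·0.03180/0.00119 = 17.4 → laminar (Re < 2300)
f = 64/Re = 3.668
h_f = f(L/D)V²/(2g) = 3.668·(33.9/0.03180)·0.653²/(2·9.81) = 84.97 m
Δp = ρg·h_f = 1260·9.81·84.97 = 1050 kPa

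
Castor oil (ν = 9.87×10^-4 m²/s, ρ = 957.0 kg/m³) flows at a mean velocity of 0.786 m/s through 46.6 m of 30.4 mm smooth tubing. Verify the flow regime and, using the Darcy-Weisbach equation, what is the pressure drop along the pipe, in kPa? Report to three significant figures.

Δp ≈ 1200 kPa

Re = VD/ν = 0.786·0.03040/9.87×10^-4 = 24.2 → laminar (Re < 2300)
f = 64/Re = 2.644
h_f = f(L/D)V²/(2g) = 2.644·(46.6/0.03040)·0.786²/(2·9.81) = 127.6 m
Δp = ρg·h_f = 957.0·9.81·127.6 = 1198 kPa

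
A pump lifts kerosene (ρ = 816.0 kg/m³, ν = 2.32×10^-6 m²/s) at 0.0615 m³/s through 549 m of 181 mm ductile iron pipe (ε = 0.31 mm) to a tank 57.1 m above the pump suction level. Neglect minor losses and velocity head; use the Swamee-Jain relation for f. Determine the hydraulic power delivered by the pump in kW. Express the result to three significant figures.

V = 4Q/(πD²) = 2.390 m/s; Re = 1.86×10^5; ε/D = 0.00171; f = 0.02372
h_f = f(L/D)V²/2g = 20.94 m
Total head H = z + h_f = 57.1 + 20.94 = 78.04 m
P_hyd = ρgQH = 816.0·9.81·0.0615·78.04 = 38.42 kW

P_hyd ≈ 38.4 kW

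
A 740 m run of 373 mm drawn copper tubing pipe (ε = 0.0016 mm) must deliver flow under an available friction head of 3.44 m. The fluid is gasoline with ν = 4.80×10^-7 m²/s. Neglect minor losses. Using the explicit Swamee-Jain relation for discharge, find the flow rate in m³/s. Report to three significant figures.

Q ≈ 0.191 m³/s

Swamee-Jain (Type II): Q = -0.965·√(gD⁵h_f/L)·ln[ε/(3.7D) + √(3.17ν²L/(gD³h_f))]
√(gD⁵h_f/L) = √(9.81·0.373⁵·3.44/740) = 0.01815
ε/(3.7D) = 1.16×10^-6; √(3.17ν²L/(gD³h_f)) = 1.76×10^-5
Q = -0.965·0.01815·ln(1.873×10^-5) = 0.1906 m³/s
Check: V = 1.74 m/s, Re = 1.36×10^6, f = 0.01117, h_f = 3.44 m ≈ 3.44 m ✓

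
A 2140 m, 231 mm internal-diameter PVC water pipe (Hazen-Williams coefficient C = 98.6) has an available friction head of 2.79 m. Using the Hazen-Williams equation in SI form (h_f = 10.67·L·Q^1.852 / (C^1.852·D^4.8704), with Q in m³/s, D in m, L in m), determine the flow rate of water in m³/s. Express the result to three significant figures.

Rearranging: Q = [h_f·C^1.852·D^4.8704 / (10.67·L)]^(1/1.852)
Q = [2.79·98.6^1.852·0.231^4.8704 / (10.67·2140)]^0.540 = 0.01612 m³/s

Q ≈ 0.0161 m³/s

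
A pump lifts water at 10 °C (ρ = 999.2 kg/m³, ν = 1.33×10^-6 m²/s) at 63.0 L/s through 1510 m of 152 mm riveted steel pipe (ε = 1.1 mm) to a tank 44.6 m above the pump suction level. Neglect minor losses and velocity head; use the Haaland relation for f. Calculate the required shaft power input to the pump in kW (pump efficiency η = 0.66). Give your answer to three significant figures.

P_shaft ≈ 238 kW

V = 4Q/(πD²) = 3.472 m/s; Re = 3.97×10^5; ε/D = 0.00724; f = 0.03432
h_f = f(L/D)V²/2g = 209.4 m
Total head H = z + h_f = 44.6 + 209.4 = 254.0 m
P_hyd = ρgQH = 999.2·9.81·0.0630·254.0 = 156.9 kW
P_shaft = P_hyd/η = 156.9/0.66 = 237.7 kW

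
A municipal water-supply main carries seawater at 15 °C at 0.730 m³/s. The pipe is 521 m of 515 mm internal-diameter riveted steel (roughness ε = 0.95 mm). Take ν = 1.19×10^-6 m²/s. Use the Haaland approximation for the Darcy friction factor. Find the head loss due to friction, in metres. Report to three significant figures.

h_f ≈ 14.6 m

V = 4Q/(πD²) = 4·0.730/(π·0.515²) = 3.504 m/s
Re = VD/ν = 3.504·0.515/1.19×10^-6 = 1.52×10^6 → turbulent
ε/D = 0.95/515 = 0.00184
Haaland: f = 0.02308
h_f = f(L/D)V²/(2g) = 0.02308·(521/0.515)·3.504²/(2·9.81) = 14.62 m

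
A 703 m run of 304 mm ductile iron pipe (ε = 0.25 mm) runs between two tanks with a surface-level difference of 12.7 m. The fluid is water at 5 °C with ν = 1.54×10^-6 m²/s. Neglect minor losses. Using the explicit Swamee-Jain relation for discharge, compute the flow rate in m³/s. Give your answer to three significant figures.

Q ≈ 0.171 m³/s

Swamee-Jain (Type II): Q = -0.965·√(gD⁵h_f/L)·ln[ε/(3.7D) + √(3.17ν²L/(gD³h_f))]
√(gD⁵h_f/L) = √(9.81·0.304⁵·12.7/703) = 0.02145
ε/(3.7D) = 2.22×10^-4; √(3.17ν²L/(gD³h_f)) = 3.89×10^-5
Q = -0.965·0.02145·ln(2.611×10^-4) = 0.1708 m³/s
Check: V = 2.35 m/s, Re = 4.64×10^5, f = 0.01959, h_f = 12.8 m ≈ 12.7 m ✓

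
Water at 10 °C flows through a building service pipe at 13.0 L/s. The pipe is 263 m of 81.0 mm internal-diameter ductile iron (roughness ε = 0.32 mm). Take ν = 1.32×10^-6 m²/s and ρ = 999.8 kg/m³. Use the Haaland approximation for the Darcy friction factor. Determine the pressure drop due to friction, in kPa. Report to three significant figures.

Δp ≈ 300 kPa

V = 4Q/(πD²) = 4·0.0130/(π·0.0810²) = 2.523 m/s
Re = VD/ν = 2.523·0.0810/1.32×10^-6 = 1.55×10^5 → turbulent
ε/D = 0.32/81.0 = 0.00395
Haaland: f = 0.02901
h_f = f(L/D)V²/(2g) = 0.02901·(263/0.0810)·2.523²/(2·9.81) = 30.56 m
Δp = ρg·h_f = 999.8·9.81·30.56 = 299.7 kPa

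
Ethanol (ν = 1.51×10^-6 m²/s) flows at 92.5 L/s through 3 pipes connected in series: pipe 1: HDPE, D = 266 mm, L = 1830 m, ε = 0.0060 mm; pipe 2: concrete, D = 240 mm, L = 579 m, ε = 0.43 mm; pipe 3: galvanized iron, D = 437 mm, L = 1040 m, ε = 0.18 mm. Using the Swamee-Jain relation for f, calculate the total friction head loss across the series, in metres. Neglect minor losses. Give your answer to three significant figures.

H ≈ 27.2 m

Pipe 1: V = 1.665 m/s, Re = 2.93×10^5, ε/D = 2.26×10^-5, f = 0.01469, h_1 = f(L/D)V²/2g = 14.28 m
Pipe 2: V = 2.045 m/s, Re = 3.25×10^5, ε/D = 0.00179, f = 0.02350, h_2 = f(L/D)V²/2g = 12.08 m
Pipe 3: V = 0.6167 m/s, Re = 1.78×10^5, ε/D = 4.12×10^-4, f = 0.01867, h_3 = f(L/D)V²/2g = 0.8613 m
Series → Q common, losses add: H = Σh = 27.22 m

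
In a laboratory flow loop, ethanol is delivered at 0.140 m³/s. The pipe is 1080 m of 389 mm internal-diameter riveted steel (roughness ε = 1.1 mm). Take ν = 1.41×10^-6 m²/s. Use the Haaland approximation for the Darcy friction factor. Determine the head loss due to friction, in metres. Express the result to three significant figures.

h_f ≈ 5.14 m

V = 4Q/(πD²) = 4·0.140/(π·0.389²) = 1.178 m/s
Re = VD/ν = 1.178·0.389/1.41×10^-6 = 3.25×10^5 → turbulent
ε/D = 1.1/389 = 0.00283
Haaland: f = 0.02618
h_f = f(L/D)V²/(2g) = 0.02618·(1080/0.389)·1.178²/(2·9.81) = 5.140 m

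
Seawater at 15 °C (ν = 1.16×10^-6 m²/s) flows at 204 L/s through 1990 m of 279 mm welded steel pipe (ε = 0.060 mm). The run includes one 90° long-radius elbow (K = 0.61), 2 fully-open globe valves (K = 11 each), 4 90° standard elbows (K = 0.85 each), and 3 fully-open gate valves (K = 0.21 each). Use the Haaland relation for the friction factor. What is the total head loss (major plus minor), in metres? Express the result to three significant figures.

H_L ≈ 75.6 m

V = 4Q/(πD²) = 3.337 m/s; V²/2g = 0.5675 m
Re = 8.03×10^5, ε/D = 2.15×10^-4 → f = 0.01494 (Haaland)
Major: h_f = f(L/D)·V²/2g = 0.01494·7133·0.5675 = 60.47 m
Minor: ΣK = 26.6; h_m = ΣK·V²/2g = 15.12 m
Total H_L = 60.47 + 15.12 = 75.58 m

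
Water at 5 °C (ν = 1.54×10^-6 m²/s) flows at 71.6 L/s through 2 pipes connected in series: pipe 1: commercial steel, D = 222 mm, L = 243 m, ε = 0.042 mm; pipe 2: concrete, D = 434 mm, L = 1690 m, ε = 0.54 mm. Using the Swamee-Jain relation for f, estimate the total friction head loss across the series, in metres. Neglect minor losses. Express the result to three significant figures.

H ≈ 4.19 m

Pipe 1: V = 1.850 m/s, Re = 2.67×10^5, ε/D = 1.89×10^-4, f = 0.01645, h_1 = f(L/D)V²/2g = 3.139 m
Pipe 2: V = 0.4840 m/s, Re = 1.36×10^5, ε/D = 0.00124, f = 0.02262, h_2 = f(L/D)V²/2g = 1.052 m
Series → Q common, losses add: H = Σh = 4.191 m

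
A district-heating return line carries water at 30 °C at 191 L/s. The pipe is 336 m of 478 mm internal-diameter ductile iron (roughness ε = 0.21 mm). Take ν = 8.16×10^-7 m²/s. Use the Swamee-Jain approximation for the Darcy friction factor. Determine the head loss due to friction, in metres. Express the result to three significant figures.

h_f ≈ 0.698 m

V = 4Q/(πD²) = 4·0.191/(π·0.478²) = 1.064 m/s
Re = VD/ν = 1.064·0.478/8.16×10^-7 = 6.23×10^5 → turbulent
ε/D = 0.21/478 = 4.39×10^-4
Swamee-Jain: f = 0.01719
h_f = f(L/D)V²/(2g) = 0.01719·(336/0.478)·1.064²/(2·9.81) = 0.6978 m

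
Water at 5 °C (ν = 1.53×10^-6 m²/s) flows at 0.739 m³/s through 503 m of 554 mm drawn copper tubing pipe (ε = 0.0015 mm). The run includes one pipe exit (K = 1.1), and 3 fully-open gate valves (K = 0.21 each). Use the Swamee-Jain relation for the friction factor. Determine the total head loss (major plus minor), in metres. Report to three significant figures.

V = 4Q/(πD²) = 3.066 m/s; V²/2g = 0.4790 m
Re = 1.11×10^6, ε/D = 2.71×10^-6 → f = 0.01148 (Swamee-Jain)
Major: h_f = f(L/D)·V²/2g = 0.01148·907.9·0.4790 = 4.992 m
Minor: ΣK = 1.73; h_m = ΣK·V²/2g = 0.8287 m
Total H_L = 4.992 + 0.8287 = 5.821 m

H_L ≈ 5.82 m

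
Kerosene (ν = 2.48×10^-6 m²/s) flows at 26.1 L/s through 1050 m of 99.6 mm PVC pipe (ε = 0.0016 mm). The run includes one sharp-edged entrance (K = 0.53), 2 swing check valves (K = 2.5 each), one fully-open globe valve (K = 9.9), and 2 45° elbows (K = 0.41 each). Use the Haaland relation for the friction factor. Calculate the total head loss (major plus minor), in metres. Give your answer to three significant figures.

H_L ≈ 111 m

V = 4Q/(πD²) = 3.350 m/s; V²/2g = 0.5720 m
Re = 1.35×10^5, ε/D = 1.61×10^-5 → f = 0.01684 (Haaland)
Major: h_f = f(L/D)·V²/2g = 0.01684·10542·0.5720 = 101.6 m
Minor: ΣK = 16.2; h_m = ΣK·V²/2g = 9.294 m
Total H_L = 101.6 + 9.294 = 110.9 m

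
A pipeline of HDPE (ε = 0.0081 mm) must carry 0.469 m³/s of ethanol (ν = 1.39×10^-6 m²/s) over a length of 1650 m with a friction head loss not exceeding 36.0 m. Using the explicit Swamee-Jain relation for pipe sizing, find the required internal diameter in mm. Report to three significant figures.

Swamee-Jain (Type III): D = 0.66·[ε^1.25·(LQ²/(gh_f))^4.75 + ν·Q^9.4·(L/(gh_f))^5.2]^0.04
LQ²/(gh_f) = 1.028; L/(gh_f) = 4.672
Term 1 = ε^1.25·(…)^4.75 = 4.92×10^-7; Term 2 = ν·Q^9.4·(…)^5.2 = 3.42×10^-6
D = 0.66·(4.92×10^-7 + 3.42×10^-6)^0.04 = 0.4011 m = 401 mm
Check: V = 3.71 m/s, Re = 1.07×10^6, f = 0.01197, h_f = 34.6 m ≈ 36.0 m ✓

D ≈ 401 mm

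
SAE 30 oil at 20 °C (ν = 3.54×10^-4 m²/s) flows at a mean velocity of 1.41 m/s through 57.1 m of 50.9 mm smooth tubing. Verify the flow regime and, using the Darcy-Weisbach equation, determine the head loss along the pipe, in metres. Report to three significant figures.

Re = VD/ν = 1.41·0.05090/3.54×10^-4 = 203 → laminar (Re < 2300)
f = 64/Re = 0.3157
h_f = f(L/D)V²/(2g) = 0.3157·(57.1/0.05090)·1.41²/(2·9.81) = 35.88 m

h_f ≈ 35.9 m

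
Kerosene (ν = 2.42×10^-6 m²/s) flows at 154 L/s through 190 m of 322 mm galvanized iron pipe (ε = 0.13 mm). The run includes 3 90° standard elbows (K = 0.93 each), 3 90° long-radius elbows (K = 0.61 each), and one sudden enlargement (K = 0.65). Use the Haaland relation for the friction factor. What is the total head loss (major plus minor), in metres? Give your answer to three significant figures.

V = 4Q/(πD²) = 1.891 m/s; V²/2g = 0.1823 m
Re = 2.52×10^5, ε/D = 4.04×10^-4 → f = 0.01774 (Haaland)
Major: h_f = f(L/D)·V²/2g = 0.01774·590.1·0.1823 = 1.908 m
Minor: ΣK = 5.27; h_m = ΣK·V²/2g = 0.9606 m
Total H_L = 1.908 + 0.9606 = 2.869 m

H_L ≈ 2.87 m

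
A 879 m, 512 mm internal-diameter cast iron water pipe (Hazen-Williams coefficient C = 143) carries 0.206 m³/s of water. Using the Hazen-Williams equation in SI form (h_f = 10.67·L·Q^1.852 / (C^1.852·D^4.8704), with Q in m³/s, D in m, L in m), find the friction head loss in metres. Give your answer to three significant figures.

h_f ≈ 1.34 m

h_f = 10.67·879·0.206^1.852 / (143^1.852·0.512^4.8704) = 1.336 m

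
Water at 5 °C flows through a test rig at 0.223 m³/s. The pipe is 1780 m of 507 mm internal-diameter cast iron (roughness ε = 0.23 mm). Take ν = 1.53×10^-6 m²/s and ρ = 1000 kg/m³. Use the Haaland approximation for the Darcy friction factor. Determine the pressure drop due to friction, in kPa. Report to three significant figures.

V = 4Q/(πD²) = 4·0.223/(π·0.507²) = 1.105 m/s
Re = VD/ν = 1.105·0.507/1.53×10^-6 = 3.66×10^5 → turbulent
ε/D = 0.23/507 = 4.54×10^-4
Haaland: f = 0.01757
h_f = f(L/D)V²/(2g) = 0.01757·(1780/0.507)·1.105²/(2·9.81) = 3.836 m
Δp = ρg·h_f = 1000·9.81·3.836 = 37.63 kPa

Δp ≈ 37.6 kPa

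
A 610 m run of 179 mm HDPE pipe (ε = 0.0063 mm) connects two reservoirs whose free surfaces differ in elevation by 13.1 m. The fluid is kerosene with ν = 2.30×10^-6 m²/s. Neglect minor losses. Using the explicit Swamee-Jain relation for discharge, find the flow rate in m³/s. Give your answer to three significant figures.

Q ≈ 0.0539 m³/s

Swamee-Jain (Type II): Q = -0.965·√(gD⁵h_f/L)·ln[ε/(3.7D) + √(3.17ν²L/(gD³h_f))]
√(gD⁵h_f/L) = √(9.81·0.179⁵·13.1/610) = 0.006222
ε/(3.7D) = 9.51×10^-6; √(3.17ν²L/(gD³h_f)) = 1.18×10^-4
Q = -0.965·0.006222·ln(1.273×10^-4) = 0.05385 m³/s
Check: V = 2.14 m/s, Re = 1.67×10^5, f = 0.01639, h_f = 13.0 m ≈ 13.1 m ✓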